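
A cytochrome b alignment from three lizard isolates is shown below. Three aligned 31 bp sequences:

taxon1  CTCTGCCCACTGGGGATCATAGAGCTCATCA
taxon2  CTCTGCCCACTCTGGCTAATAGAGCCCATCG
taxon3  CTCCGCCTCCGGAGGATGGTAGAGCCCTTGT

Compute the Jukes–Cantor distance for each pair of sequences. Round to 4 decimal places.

taxon1–taxon2: 6/31 sites differ → p ≈ 0.193548, d = −0.75 ln(1 − 0.258064) = 0.223869 ≈ 0.2239.
taxon1–taxon3: 11/31 sites differ → p ≈ 0.354839, d = −0.75 ln(1 − 0.473119) = 0.480585 ≈ 0.4806.
taxon2–taxon3: 12/31 sites differ → p ≈ 0.387097, d = −0.75 ln(1 − 0.516129) = 0.544453 ≈ 0.5445.

d(taxon1,taxon2) = 0.2239, d(taxon1,taxon3) = 0.4806, d(taxon2,taxon3) = 0.5445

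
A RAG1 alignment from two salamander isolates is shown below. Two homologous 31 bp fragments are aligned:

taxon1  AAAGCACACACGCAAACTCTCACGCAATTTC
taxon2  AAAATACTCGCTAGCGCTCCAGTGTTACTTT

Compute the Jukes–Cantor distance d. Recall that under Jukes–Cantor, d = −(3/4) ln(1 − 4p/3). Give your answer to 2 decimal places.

0.99

The sequences differ at 17 of 31 sites, so p = 17/31 ≈ 0.548387.
d = −(3/4) ln(1 − 4p/3) = −0.75 ln(1 − 0.731183) = −0.75 ln(0.268817)
  = −0.75 × (-1.313724) = 0.985293 substitutions/site.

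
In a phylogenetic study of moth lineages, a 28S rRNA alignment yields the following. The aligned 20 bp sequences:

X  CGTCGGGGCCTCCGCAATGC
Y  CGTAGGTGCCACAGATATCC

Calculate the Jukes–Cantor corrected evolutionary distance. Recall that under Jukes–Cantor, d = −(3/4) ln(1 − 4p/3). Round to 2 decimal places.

0.47

The sequences differ at 7 of 20 sites (4, 7, 11, 13, 15, 16, 19), so p = 7/20 = 0.35.
d = −(3/4) ln(1 − 4p/3) = −0.75 ln(1 − 0.466667) = −0.75 ln(0.533333)
  = −0.75 × (-0.628609) = 0.471457 substitutions/site.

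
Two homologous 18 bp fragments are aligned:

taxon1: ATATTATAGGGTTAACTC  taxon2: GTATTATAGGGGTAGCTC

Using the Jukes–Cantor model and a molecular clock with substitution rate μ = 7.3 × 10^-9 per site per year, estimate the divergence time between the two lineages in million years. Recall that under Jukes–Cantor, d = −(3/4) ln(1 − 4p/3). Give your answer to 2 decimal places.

12.91

The sequences differ at 3 of 18 sites (1, 12, 15), so p = 3/18 ≈ 0.166667.
d = −(3/4) ln(1 − 4p/3) = −0.75 ln(1 − 0.222223) = −0.75 ln(0.777777)
  = −0.75 × (-0.251315) = 0.188486 substitutions/site.
Under a molecular clock d = 2μt, so t = d/(2μ) = 0.188486 / (2 × 7.3 × 10^-9) = 12.91 million years.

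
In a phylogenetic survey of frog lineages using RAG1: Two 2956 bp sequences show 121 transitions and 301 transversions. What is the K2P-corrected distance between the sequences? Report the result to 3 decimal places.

0.158

P = 121/2956 ≈ 0.040934 and Q = 301/2956 ≈ 0.101827.
Under the Kimura two-parameter model, d = −½ ln(1 − 2P − Q) − ¼ ln(1 − 2Q).
1 − 2P − Q = 0.816305, giving −½ ln(0.816305) = 0.101484.
1 − 2Q = 0.796346, giving −¼ ln(0.796346) = 0.056930.
d = 0.101484 + 0.056930 = 0.158414.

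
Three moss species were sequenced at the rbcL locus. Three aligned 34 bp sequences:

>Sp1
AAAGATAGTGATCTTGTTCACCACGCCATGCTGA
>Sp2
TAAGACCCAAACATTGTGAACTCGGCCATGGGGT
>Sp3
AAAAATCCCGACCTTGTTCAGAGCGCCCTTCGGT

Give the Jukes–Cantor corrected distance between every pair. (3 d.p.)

d(Sp1,Sp2) = 0.741, d(Sp1,Sp3) = 0.477, d(Sp2,Sp3) = 0.665

Sp1–Sp2: 16/34 sites differ → p ≈ 0.470588, d = −0.75 ln(1 − 0.627451) = 0.740540 ≈ 0.741.
Sp1–Sp3: 12/34 sites differ → p ≈ 0.352941, d = −0.75 ln(1 − 0.470588) = 0.476991 ≈ 0.477.
Sp2–Sp3: 15/34 sites differ → p ≈ 0.441176, d = −0.75 ln(1 − 0.588235) = 0.665477 ≈ 0.665.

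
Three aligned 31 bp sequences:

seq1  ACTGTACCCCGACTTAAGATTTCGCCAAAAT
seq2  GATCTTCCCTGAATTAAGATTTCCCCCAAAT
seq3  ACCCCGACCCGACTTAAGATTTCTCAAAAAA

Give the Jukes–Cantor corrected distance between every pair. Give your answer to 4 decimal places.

seq1–seq2: 8/31 sites differ → p ≈ 0.258065, d = −0.75 ln(1 − 0.344087) = 0.316295 ≈ 0.3163.
seq1–seq3: 8/31 sites differ → p ≈ 0.258065, d = −0.75 ln(1 − 0.344087) = 0.316295 ≈ 0.3163.
seq2–seq3: 12/31 sites differ → p ≈ 0.387097, d = −0.75 ln(1 − 0.516129) = 0.544453 ≈ 0.5445.

d(seq1,seq2) = 0.3163, d(seq1,seq3) = 0.3163, d(seq2,seq3) = 0.5445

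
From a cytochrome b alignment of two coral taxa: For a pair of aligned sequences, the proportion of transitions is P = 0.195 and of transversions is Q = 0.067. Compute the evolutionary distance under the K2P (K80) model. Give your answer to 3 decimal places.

Under the Kimura two-parameter model, d = −½ ln(1 − 2P − Q) − ¼ ln(1 − 2Q).
1 − 2P − Q = 0.543, giving −½ ln(0.543) = 0.305323.
1 − 2Q = 0.866, giving −¼ ln(0.866) = 0.035968.
d = 0.305323 + 0.035968 = 0.341291.

0.341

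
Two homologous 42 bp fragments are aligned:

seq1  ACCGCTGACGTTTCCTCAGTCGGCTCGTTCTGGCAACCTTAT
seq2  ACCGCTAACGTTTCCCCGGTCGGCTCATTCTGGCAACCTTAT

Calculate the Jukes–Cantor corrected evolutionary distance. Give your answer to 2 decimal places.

The sequences differ at 4 of 42 sites (7, 16, 18, 27), so p = 4/42 ≈ 0.095238.
d = −(3/4) ln(1 − 4p/3) = −0.75 ln(1 − 0.126984) = −0.75 ln(0.873016)
  = −0.75 × (-0.135801) = 0.101851 substitutions/site.

0.10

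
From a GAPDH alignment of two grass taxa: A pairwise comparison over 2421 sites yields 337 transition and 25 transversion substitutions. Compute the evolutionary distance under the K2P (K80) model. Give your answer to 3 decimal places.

P = 337/2421 ≈ 0.139199 and Q = 25/2421 ≈ 0.010326.
Under the Kimura two-parameter model, d = −½ ln(1 − 2P − Q) − ¼ ln(1 − 2Q).
1 − 2P − Q = 0.711276, giving −½ ln(0.711276) = 0.170347.
1 − 2Q = 0.979348, giving −¼ ln(0.979348) = 0.005217.
d = 0.170347 + 0.005217 = 0.175564.

0.176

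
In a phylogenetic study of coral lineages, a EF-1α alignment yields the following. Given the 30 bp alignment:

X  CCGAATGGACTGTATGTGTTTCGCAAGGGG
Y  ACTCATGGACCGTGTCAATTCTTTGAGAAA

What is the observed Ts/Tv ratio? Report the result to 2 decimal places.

Transitions are A↔G and C↔T; transversions are all other mismatches.
Transitions: 10. Transversions: 6.
R = 10/6 = 1.666666… ≈ 1.67 (to 2 d.p.).

1.67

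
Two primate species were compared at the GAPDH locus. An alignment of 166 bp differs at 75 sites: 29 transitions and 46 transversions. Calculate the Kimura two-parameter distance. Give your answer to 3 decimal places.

P = 29/166 ≈ 0.174699 and Q = 46/166 ≈ 0.277108.
Under the Kimura two-parameter model, d = −½ ln(1 − 2P − Q) − ¼ ln(1 − 2Q).
1 − 2P − Q = 0.373494, giving −½ ln(0.373494) = 0.492427.
1 − 2Q = 0.445784, giving −¼ ln(0.445784) = 0.201980.
d = 0.492427 + 0.201980 = 0.694407.

0.694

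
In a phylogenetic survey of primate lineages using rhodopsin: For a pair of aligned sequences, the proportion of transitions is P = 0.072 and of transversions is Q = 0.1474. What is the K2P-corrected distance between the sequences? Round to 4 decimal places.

Under the Kimura two-parameter model, d = −½ ln(1 − 2P − Q) − ¼ ln(1 − 2Q).
1 − 2P − Q = 0.7086, giving −½ ln(0.7086) = 0.172232.
1 − 2Q = 0.7052, giving −¼ ln(0.7052) = 0.087318.
d = 0.172232 + 0.087318 = 0.259550.

0.2596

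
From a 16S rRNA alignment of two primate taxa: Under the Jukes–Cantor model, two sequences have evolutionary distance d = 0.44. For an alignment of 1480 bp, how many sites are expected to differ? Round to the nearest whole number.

493

Invert JC69: p = (3/4)(1 − e^(−4d/3)) = 0.75 × (1 − e^(-0.586667)) = 0.75 × (1 − 0.556178) = 0.332867.
Expected differing sites = pL ≈ 0.332867 × 1480 = 492.64316 ≈ 493.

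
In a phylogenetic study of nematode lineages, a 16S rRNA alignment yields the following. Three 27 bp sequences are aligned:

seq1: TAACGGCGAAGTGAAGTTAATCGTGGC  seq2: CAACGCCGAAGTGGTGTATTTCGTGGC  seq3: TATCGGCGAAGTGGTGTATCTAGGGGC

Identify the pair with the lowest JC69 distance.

seq1–seq2: 7/27 differ, p = 0.259, d = 0.318.
seq1–seq3: 8/27 differ, p = 0.296, d = 0.377.
seq2–seq3: 6/27 differ, p = 0.222, d = 0.264.
The smallest distance is between seq2 and seq3.

seq2 and seq3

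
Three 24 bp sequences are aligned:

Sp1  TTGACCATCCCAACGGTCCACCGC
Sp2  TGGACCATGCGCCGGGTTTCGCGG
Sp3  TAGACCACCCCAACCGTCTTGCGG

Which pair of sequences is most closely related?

Sp1 and Sp3

Sp1–Sp2: 11/24 differ, p = 0.458, d = 0.708.
Sp1–Sp3: 7/24 differ, p = 0.292, d = 0.369.
Sp2–Sp3: 10/24 differ, p = 0.417, d = 0.608.
The smallest distance is between Sp1 and Sp3.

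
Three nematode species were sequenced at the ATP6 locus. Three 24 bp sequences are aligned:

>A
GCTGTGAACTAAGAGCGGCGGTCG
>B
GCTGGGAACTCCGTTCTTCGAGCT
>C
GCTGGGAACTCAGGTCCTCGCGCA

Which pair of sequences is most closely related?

A–B: 10/24 differ, p = 0.417, d = 0.608.
A–C: 9/24 differ, p = 0.375, d = 0.520.
B–C: 5/24 differ, p = 0.208, d = 0.244.
The smallest distance is between B and C.

B and C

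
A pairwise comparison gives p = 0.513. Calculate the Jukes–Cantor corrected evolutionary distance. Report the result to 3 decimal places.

d = −(3/4) ln(1 − 4p/3) = −0.75 ln(1 − 0.684) = −0.75 ln(0.316)
  = −0.75 × (-1.152013) = 0.864010 substitutions/site.

0.864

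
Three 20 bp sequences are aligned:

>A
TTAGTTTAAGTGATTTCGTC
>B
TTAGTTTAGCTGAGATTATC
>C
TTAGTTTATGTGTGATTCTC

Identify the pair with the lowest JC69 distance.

B and C

A–B: 6/20 differ, p = 0.300, d = 0.383.
A–C: 6/20 differ, p = 0.300, d = 0.383.
B–C: 4/20 differ, p = 0.200, d = 0.233.
The smallest distance is between B and C.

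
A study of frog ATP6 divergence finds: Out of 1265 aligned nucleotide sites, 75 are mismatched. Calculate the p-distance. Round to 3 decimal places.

0.059

p = 75/1265 = 0.059288… ≈ 0.059 (to 3 d.p.).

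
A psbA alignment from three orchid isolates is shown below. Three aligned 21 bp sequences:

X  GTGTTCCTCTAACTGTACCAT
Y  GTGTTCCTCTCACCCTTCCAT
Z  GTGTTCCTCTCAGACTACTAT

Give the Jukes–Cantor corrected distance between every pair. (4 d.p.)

X–Y: 4/21 sites differ → p ≈ 0.190476, d = −0.75 ln(1 − 0.253968) = 0.219740 ≈ 0.2197.
X–Z: 5/21 sites differ → p ≈ 0.238095, d = −0.75 ln(1 − 0.31746) = 0.286451 ≈ 0.2865.
Y–Z: 4/21 sites differ → p ≈ 0.190476, d = −0.75 ln(1 − 0.253968) = 0.219740 ≈ 0.2197.

d(X,Y) = 0.2197, d(X,Z) = 0.2865, d(Y,Z) = 0.2197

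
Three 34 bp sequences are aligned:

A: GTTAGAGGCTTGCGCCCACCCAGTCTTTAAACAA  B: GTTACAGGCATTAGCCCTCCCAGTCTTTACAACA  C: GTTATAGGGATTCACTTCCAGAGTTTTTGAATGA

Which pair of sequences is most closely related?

A–B: 8/34 differ, p = 0.235, d = 0.282.
A–C: 14/34 differ, p = 0.412, d = 0.597.
B–C: 14/34 differ, p = 0.412, d = 0.597.
The smallest distance is between A and B.

A and B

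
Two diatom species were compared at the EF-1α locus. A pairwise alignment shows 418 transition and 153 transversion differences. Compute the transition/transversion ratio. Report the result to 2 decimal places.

2.73

R = 418/153 = 2.732026… ≈ 2.73 (to 2 d.p.).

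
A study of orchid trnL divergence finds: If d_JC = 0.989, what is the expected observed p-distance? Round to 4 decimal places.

p = (3/4)(1 − e^(−4d/3)) = 0.75 × (1 − e^(-1.318667)) = 0.75 × (1 − 0.267492) = 0.549381.

0.5494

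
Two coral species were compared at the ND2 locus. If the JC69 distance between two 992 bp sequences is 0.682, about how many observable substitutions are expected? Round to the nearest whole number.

444

Invert JC69: p = (3/4)(1 − e^(−4d/3)) = 0.75 × (1 − e^(-0.909333)) = 0.75 × (1 − 0.402793) = 0.447905.
Expected differing sites = pL ≈ 0.447905 × 992 = 444.32176 ≈ 444.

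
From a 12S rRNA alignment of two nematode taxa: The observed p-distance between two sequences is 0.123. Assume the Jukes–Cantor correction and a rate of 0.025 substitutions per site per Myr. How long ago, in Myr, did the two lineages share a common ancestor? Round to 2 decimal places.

d = −(3/4) ln(1 − 4p/3) = −0.75 ln(1 − 0.164) = −0.75 ln(0.836)
  = −0.75 × (-0.179127) = 0.134345 substitutions/site.
Under a molecular clock d = 2μt, so t = d/(2μ) = 0.134345 / (2 × 0.025) = 2.69 Myr.

2.69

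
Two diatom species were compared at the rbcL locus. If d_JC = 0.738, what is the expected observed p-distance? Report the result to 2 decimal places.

0.47

p = (3/4)(1 − e^(−4d/3)) = 0.75 × (1 − e^(-0.984)) = 0.75 × (1 − 0.373813) = 0.469640.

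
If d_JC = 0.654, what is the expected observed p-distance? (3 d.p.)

p = (3/4)(1 − e^(−4d/3)) = 0.75 × (1 − e^(-0.872)) = 0.75 × (1 − 0.418114) = 0.436415.

0.436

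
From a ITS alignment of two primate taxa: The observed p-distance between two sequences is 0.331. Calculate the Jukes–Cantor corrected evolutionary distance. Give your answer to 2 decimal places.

d = −(3/4) ln(1 − 4p/3) = −0.75 ln(1 − 0.441333) = −0.75 ln(0.558667)
  = −0.75 × (-0.582202) = 0.436652 substitutions/site.

0.44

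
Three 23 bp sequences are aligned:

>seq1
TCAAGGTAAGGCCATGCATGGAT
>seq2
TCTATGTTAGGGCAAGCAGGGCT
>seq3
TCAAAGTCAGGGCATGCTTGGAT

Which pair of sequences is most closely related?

seq1–seq2: 7/23 differ, p = 0.304, d = 0.390.
seq1–seq3: 4/23 differ, p = 0.174, d = 0.198.
seq2–seq3: 7/23 differ, p = 0.304, d = 0.390.
The smallest distance is between seq1 and seq3.

seq1 and seq3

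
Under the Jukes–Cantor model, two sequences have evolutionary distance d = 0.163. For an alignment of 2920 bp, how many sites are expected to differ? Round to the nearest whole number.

428

Invert JC69: p = (3/4)(1 − e^(−4d/3)) = 0.75 × (1 − e^(-0.217333)) = 0.75 × (1 − 0.804662) = 0.146504.
Expected differing sites = pL ≈ 0.146504 × 2920 = 427.79168 ≈ 428.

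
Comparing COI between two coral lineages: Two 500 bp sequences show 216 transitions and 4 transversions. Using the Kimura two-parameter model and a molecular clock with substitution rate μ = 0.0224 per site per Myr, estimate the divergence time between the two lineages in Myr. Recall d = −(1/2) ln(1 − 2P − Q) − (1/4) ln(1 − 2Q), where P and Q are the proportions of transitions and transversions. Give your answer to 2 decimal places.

23.03

P = 216/500 = 0.432 and Q = 4/500 = 0.008.
Under the Kimura two-parameter model, d = −½ ln(1 − 2P − Q) − ¼ ln(1 − 2Q).
1 − 2P − Q = 0.128, giving −½ ln(0.128) = 1.027863.
1 − 2Q = 0.984, giving −¼ ln(0.984) = 0.004032.
d = 1.027863 + 0.004032 = 1.031895.
Under a molecular clock d = 2μt, so t = d/(2μ) = 1.031895 / (2 × 0.0224) = 23.03 Myr.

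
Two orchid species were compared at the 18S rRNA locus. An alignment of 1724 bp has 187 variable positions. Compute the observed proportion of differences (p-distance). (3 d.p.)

p = 187/1724 = 0.108468… ≈ 0.108 (to 3 d.p.).

0.108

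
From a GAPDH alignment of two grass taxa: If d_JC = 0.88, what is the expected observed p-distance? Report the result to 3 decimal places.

0.518

p = (3/4)(1 − e^(−4d/3)) = 0.75 × (1 − e^(-1.173333)) = 0.75 × (1 − 0.309334) = 0.518000.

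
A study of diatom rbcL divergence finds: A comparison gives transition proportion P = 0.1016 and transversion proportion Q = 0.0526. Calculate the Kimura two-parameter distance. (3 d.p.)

Under the Kimura two-parameter model, d = −½ ln(1 − 2P − Q) − ¼ ln(1 − 2Q).
1 − 2P − Q = 0.7442, giving −½ ln(0.7442) = 0.147723.
1 − 2Q = 0.8948, giving −¼ ln(0.8948) = 0.027789.
d = 0.147723 + 0.027789 = 0.175512.

0.176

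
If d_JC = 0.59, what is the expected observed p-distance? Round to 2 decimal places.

p = (3/4)(1 − e^(−4d/3)) = 0.75 × (1 − e^(-0.786667)) = 0.75 × (1 − 0.455360) = 0.408480.

0.41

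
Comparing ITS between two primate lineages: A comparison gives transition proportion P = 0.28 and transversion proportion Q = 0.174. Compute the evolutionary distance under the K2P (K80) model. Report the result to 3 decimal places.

0.769

Under the Kimura two-parameter model, d = −½ ln(1 − 2P − Q) − ¼ ln(1 − 2Q).
1 − 2P − Q = 0.266, giving −½ ln(0.266) = 0.662129.
1 − 2Q = 0.652, giving −¼ ln(0.652) = 0.106928.
d = 0.662129 + 0.106928 = 0.769057.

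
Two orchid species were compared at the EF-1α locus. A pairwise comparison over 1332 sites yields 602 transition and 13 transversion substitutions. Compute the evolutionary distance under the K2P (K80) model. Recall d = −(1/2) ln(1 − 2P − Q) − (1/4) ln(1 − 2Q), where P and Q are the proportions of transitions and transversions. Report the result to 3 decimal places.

P = 602/1332 ≈ 0.451952 and Q = 13/1332 ≈ 0.00976.
Under the Kimura two-parameter model, d = −½ ln(1 − 2P − Q) − ¼ ln(1 − 2Q).
1 − 2P − Q = 0.086336, giving −½ ln(0.086336) = 1.224754.
1 − 2Q = 0.98048, giving −¼ ln(0.98048) = 0.004928.
d = 1.224754 + 0.004928 = 1.229682.

1.230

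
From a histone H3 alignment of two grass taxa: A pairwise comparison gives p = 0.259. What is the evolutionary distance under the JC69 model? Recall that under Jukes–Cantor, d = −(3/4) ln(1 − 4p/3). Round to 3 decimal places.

d = −(3/4) ln(1 − 4p/3) = −0.75 ln(1 − 0.345333) = −0.75 ln(0.654667)
  = −0.75 × (-0.423629) = 0.317722 substitutions/site.

0.318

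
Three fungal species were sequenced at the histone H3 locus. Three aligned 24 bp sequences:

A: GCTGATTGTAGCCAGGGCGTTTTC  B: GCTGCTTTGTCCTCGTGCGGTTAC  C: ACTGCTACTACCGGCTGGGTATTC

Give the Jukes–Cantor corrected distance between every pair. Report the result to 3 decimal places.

d(A,B) = 0.608, d(A,C) = 0.708, d(B,C) = 0.824

A–B: 10/24 sites differ → p ≈ 0.416667, d = −0.75 ln(1 − 0.555556) = 0.608198 ≈ 0.608.
A–C: 11/24 sites differ → p ≈ 0.458333, d = −0.75 ln(1 − 0.611111) = 0.708346 ≈ 0.708.
B–C: 12/24 sites differ → p = 0.5, d = −0.75 ln(1 − 0.666667) = 0.823960 ≈ 0.824.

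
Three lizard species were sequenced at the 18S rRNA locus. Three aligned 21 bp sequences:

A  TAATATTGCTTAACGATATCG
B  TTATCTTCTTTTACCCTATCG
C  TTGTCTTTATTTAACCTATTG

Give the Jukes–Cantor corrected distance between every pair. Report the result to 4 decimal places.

A–B: 7/21 sites differ → p ≈ 0.333333, d = −0.75 ln(1 − 0.444444) = 0.440839 ≈ 0.4408.
A–C: 10/21 sites differ → p ≈ 0.47619, d = −0.75 ln(1 − 0.63492) = 0.755729 ≈ 0.7557.
B–C: 5/21 sites differ → p ≈ 0.238095, d = −0.75 ln(1 − 0.31746) = 0.286451 ≈ 0.2865.

d(A,B) = 0.4408, d(A,C) = 0.7557, d(B,C) = 0.2865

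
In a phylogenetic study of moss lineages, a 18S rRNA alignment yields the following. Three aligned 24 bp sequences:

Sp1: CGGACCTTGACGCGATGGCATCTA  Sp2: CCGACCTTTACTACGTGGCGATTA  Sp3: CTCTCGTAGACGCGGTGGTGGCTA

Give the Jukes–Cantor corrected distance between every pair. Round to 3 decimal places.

d(Sp1,Sp2) = 0.520, d(Sp1,Sp3) = 0.520, d(Sp2,Sp3) = 0.824

Sp1–Sp2: 9/24 sites differ → p = 0.375, d = −0.75 ln(1 − 0.5) = 0.519860 ≈ 0.520.
Sp1–Sp3: 9/24 sites differ → p = 0.375, d = −0.75 ln(1 − 0.5) = 0.519860 ≈ 0.520.
Sp2–Sp3: 12/24 sites differ → p = 0.5, d = −0.75 ln(1 − 0.666667) = 0.823960 ≈ 0.824.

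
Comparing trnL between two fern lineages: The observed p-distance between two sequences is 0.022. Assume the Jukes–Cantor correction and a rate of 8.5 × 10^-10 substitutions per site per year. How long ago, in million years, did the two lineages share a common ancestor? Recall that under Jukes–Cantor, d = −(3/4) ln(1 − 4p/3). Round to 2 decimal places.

13.13

d = −(3/4) ln(1 − 4p/3) = −0.75 ln(1 − 0.029333) = −0.75 ln(0.970667)
  = −0.75 × (-0.029772) = 0.022329 substitutions/site.
Under a molecular clock d = 2μt, so t = d/(2μ) = 0.022329 / (2 × 8.5 × 10^-10) = 13.13 million years.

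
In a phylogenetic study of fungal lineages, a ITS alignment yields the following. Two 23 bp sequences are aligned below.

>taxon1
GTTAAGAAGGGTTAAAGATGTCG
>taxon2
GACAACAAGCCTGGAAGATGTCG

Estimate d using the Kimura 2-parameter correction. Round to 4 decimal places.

Of 23 sites, 2 differences are transitions and 5 are transversions, so P = 2/23 ≈ 0.086957 and Q = 5/23 ≈ 0.217391.
Under the Kimura two-parameter model, d = −½ ln(1 − 2P − Q) − ¼ ln(1 − 2Q).
1 − 2P − Q = 0.608695, giving −½ ln(0.608695) = 0.248219.
1 − 2Q = 0.565218, giving −¼ ln(0.565218) = 0.142636.
d = 0.248219 + 0.142636 = 0.390855.

0.3909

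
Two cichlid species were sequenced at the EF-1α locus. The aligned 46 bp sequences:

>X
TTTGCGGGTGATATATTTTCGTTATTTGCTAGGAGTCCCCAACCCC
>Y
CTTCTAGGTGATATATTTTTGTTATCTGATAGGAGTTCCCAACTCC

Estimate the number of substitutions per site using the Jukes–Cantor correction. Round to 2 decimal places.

The sequences differ at 9 of 46 sites (1, 4, 5, 6, 20, 26, 29, 37, 44), so p = 9/46 ≈ 0.195652.
d = −(3/4) ln(1 − 4p/3) = −0.75 ln(1 − 0.260869) = −0.75 ln(0.739131)
  = −0.75 × (-0.302280) = 0.226710 substitutions/site.

0.23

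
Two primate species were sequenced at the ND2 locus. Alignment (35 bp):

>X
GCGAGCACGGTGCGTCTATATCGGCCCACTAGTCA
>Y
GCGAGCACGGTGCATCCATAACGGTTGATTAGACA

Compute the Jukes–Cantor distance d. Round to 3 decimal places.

0.273

The sequences differ at 8 of 35 sites (14, 17, 21, 25, 26, 27, 29, 33), so p = 8/35 ≈ 0.228571.
d = −(3/4) ln(1 − 4p/3) = −0.75 ln(1 − 0.304761) = −0.75 ln(0.695239)
  = −0.75 × (-0.363500) = 0.272625 substitutions/site.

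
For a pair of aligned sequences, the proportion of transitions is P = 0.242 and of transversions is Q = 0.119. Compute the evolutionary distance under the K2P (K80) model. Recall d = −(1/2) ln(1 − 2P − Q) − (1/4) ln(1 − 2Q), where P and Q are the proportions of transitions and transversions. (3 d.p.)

Under the Kimura two-parameter model, d = −½ ln(1 − 2P − Q) − ¼ ln(1 − 2Q).
1 − 2P − Q = 0.397, giving −½ ln(0.397) = 0.461909.
1 − 2Q = 0.762, giving −¼ ln(0.762) = 0.067952.
d = 0.461909 + 0.067952 = 0.529861.

0.530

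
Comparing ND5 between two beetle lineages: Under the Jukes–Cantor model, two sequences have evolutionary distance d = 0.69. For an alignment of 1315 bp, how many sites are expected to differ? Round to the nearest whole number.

593

Invert JC69: p = (3/4)(1 − e^(−4d/3)) = 0.75 × (1 − e^(-0.92)) = 0.75 × (1 − 0.398519) = 0.451111.
Expected differing sites = pL ≈ 0.451111 × 1315 = 593.210965 ≈ 593.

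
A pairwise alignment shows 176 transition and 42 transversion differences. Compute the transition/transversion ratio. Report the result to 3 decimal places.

R = 176/42 = 4.190476… ≈ 4.190 (to 3 d.p.).

4.190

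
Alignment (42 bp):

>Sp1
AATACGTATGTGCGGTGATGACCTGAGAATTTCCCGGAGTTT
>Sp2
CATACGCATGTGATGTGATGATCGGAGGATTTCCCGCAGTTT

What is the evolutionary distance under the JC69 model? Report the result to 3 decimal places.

0.220

The sequences differ at 8 of 42 sites (1, 7, 13, 14, 22, 24, 28, 37), so p = 8/42 ≈ 0.190476.
d = −(3/4) ln(1 − 4p/3) = −0.75 ln(1 − 0.253968) = −0.75 ln(0.746032)
  = −0.75 × (-0.292987) = 0.219740 substitutions/site.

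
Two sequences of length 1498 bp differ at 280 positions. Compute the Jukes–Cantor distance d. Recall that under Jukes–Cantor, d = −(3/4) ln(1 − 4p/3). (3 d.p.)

p = 280/1498 ≈ 0.186916.
d = −(3/4) ln(1 − 4p/3) = −0.75 ln(1 − 0.249221) = −0.75 ln(0.750779)
  = −0.75 × (-0.286644) = 0.214983 substitutions/site.

0.215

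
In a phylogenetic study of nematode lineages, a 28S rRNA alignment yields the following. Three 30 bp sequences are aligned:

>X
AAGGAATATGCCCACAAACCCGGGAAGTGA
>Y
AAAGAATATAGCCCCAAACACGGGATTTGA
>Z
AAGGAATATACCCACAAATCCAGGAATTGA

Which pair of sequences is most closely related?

X and Z

X–Y: 7/30 differ, p = 0.233, d = 0.280.
X–Z: 4/30 differ, p = 0.133, d = 0.147.
Y–Z: 7/30 differ, p = 0.233, d = 0.280.
The smallest distance is between X and Z.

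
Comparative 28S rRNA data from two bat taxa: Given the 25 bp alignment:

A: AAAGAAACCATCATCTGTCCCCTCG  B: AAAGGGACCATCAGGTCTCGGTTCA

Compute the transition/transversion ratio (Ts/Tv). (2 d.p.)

Transitions are A↔G and C↔T; transversions are all other mismatches.
Transitions: 4. Transversions: 5.
R = 4/5 = 0.80.

0.80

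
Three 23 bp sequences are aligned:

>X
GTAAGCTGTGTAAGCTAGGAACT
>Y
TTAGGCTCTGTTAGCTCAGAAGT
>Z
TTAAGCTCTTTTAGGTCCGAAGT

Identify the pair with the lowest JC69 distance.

X–Y: 7/23 differ, p = 0.304, d = 0.390.
X–Z: 8/23 differ, p = 0.348, d = 0.467.
Y–Z: 4/23 differ, p = 0.174, d = 0.198.
The smallest distance is between Y and Z.

Y and Z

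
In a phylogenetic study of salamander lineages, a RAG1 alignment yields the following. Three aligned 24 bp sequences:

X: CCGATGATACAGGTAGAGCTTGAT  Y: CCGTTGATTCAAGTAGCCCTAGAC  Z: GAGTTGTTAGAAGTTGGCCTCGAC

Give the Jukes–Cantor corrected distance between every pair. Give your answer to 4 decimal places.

d(X,Y) = 0.3694, d(X,Z) = 0.7083, d(Y,Z) = 0.4408

X–Y: 7/24 sites differ → p ≈ 0.291667, d = −0.75 ln(1 − 0.388889) = 0.369358 ≈ 0.3694.
X–Z: 11/24 sites differ → p ≈ 0.458333, d = −0.75 ln(1 − 0.611111) = 0.708346 ≈ 0.7083.
Y–Z: 8/24 sites differ → p ≈ 0.333333, d = −0.75 ln(1 − 0.444444) = 0.440839 ≈ 0.4408.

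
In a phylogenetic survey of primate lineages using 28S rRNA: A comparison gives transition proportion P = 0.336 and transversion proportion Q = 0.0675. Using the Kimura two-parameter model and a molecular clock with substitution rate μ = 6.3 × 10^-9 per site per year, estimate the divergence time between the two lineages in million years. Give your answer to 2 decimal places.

Under the Kimura two-parameter model, d = −½ ln(1 − 2P − Q) − ¼ ln(1 − 2Q).
1 − 2P − Q = 0.2605, giving −½ ln(0.2605) = 0.672576.
1 − 2Q = 0.865, giving −¼ ln(0.865) = 0.036256.
d = 0.672576 + 0.036256 = 0.708832.
Under a molecular clock d = 2μt, so t = d/(2μ) = 0.708832 / (2 × 6.3 × 10^-9) = 56.26 million years.

56.26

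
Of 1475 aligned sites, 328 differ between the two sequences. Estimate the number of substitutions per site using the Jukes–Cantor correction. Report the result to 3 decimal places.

p = 328/1475 ≈ 0.222373.
d = −(3/4) ln(1 − 4p/3) = −0.75 ln(1 − 0.296497) = −0.75 ln(0.703503)
  = −0.75 × (-0.351683) = 0.263762 substitutions/site.

0.264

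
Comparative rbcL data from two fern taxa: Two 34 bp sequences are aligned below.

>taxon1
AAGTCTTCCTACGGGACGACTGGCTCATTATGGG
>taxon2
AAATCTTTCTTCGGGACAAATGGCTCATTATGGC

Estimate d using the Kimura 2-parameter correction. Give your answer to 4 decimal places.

0.2023

Of 34 sites, 3 differences are transitions and 3 are transversions, so P = 3/34 ≈ 0.088235 and Q = 3/34 ≈ 0.088235.
Under the Kimura two-parameter model, d = −½ ln(1 − 2P − Q) − ¼ ln(1 − 2Q).
1 − 2P − Q = 0.735295, giving −½ ln(0.735295) = 0.153742.
1 − 2Q = 0.82353, giving −¼ ln(0.82353) = 0.048539.
d = 0.153742 + 0.048539 = 0.202281.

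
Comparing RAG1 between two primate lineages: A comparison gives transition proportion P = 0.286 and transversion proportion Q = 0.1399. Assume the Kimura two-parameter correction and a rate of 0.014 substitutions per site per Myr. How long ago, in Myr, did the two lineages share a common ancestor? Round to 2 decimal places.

25.15

Under the Kimura two-parameter model, d = −½ ln(1 − 2P − Q) − ¼ ln(1 − 2Q).
1 − 2P − Q = 0.2881, giving −½ ln(0.2881) = 0.622224.
1 − 2Q = 0.7202, giving −¼ ln(0.7202) = 0.082057.
d = 0.622224 + 0.082057 = 0.704281.
Under a molecular clock d = 2μt, so t = d/(2μ) = 0.704281 / (2 × 0.014) = 25.15 Myr.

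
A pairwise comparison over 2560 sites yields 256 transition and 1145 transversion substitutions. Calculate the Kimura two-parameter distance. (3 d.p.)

1.083

P = 256/2560 = 0.1 and Q = 1145/2560 ≈ 0.447266.
Under the Kimura two-parameter model, d = −½ ln(1 − 2P − Q) − ¼ ln(1 − 2Q).
1 − 2P − Q = 0.352734, giving −½ ln(0.352734) = 0.521021.
1 − 2Q = 0.105468, giving −¼ ln(0.105468) = 0.562337.
d = 0.521021 + 0.562337 = 1.083358.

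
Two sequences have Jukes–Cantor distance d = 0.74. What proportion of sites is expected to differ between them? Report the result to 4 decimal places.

0.4704

p = (3/4)(1 − e^(−4d/3)) = 0.75 × (1 − e^(-0.986667)) = 0.75 × (1 − 0.372817) = 0.470387.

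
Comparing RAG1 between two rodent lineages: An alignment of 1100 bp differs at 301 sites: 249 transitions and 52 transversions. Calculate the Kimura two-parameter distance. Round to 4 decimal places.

P = 249/1100 ≈ 0.226364 and Q = 52/1100 ≈ 0.047273.
Under the Kimura two-parameter model, d = −½ ln(1 − 2P − Q) − ¼ ln(1 − 2Q).
1 − 2P − Q = 0.499999, giving −½ ln(0.499999) = 0.346575.
1 − 2Q = 0.905454, giving −¼ ln(0.905454) = 0.024830.
d = 0.346575 + 0.024830 = 0.371405.

0.3714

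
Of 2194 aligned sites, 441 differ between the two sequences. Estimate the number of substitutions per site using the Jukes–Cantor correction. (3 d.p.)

p = 441/2194 ≈ 0.201003.
d = −(3/4) ln(1 − 4p/3) = −0.75 ln(1 − 0.268004) = −0.75 ln(0.731996)
  = −0.75 × (-0.311980) = 0.233985 substitutions/site.

0.234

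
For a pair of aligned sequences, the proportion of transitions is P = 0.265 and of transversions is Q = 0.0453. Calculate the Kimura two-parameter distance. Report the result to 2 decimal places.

Under the Kimura two-parameter model, d = −½ ln(1 − 2P − Q) − ¼ ln(1 − 2Q).
1 − 2P − Q = 0.4247, giving −½ ln(0.4247) = 0.428186.
1 − 2Q = 0.9094, giving −¼ ln(0.9094) = 0.023743.
d = 0.428186 + 0.023743 = 0.451929.

0.45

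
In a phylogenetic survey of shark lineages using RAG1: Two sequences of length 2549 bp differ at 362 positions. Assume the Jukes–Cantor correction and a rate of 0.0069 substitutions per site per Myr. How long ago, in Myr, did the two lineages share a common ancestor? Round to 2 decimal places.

11.41

p = 362/2549 ≈ 0.142016.
d = −(3/4) ln(1 − 4p/3) = −0.75 ln(1 − 0.189355) = −0.75 ln(0.810645)
  = −0.75 × (-0.209925) = 0.157444 substitutions/site.
Under a molecular clock d = 2μt, so t = d/(2μ) = 0.157444 / (2 × 0.0069) = 11.41 Myr.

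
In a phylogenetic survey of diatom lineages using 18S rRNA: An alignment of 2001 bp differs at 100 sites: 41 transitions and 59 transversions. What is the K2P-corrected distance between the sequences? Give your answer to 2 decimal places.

0.05

P = 41/2001 ≈ 0.02049 and Q = 59/2001 ≈ 0.029485.
Under the Kimura two-parameter model, d = −½ ln(1 − 2P − Q) − ¼ ln(1 − 2Q).
1 − 2P − Q = 0.929535, giving −½ ln(0.929535) = 0.036535.
1 − 2Q = 0.94103, giving −¼ ln(0.94103) = 0.015195.
d = 0.036535 + 0.015195 = 0.051730.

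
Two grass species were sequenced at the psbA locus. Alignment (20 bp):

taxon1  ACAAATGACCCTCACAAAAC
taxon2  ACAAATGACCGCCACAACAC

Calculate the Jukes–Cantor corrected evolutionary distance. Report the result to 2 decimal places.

0.17

The sequences differ at 3 of 20 sites (11, 12, 18), so p = 3/20 = 0.15.
d = −(3/4) ln(1 − 4p/3) = −0.75 ln(1 − 0.2) = −0.75 ln(0.8)
  = −0.75 × (-0.223144) = 0.167358 substitutions/site.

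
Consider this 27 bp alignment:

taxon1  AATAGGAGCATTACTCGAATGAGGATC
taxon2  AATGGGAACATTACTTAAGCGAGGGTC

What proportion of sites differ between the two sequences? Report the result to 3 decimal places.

The sequences differ at 7 of 27 positions (sites 4, 8, 16, 17, 19, 20, 25).
p = 7/27 = 0.259259… ≈ 0.259 (to 3 d.p.).

0.259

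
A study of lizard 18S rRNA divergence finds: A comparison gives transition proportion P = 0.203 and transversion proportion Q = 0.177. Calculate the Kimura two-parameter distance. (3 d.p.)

0.547

Under the Kimura two-parameter model, d = −½ ln(1 − 2P − Q) − ¼ ln(1 − 2Q).
1 − 2P − Q = 0.417, giving −½ ln(0.417) = 0.437335.
1 − 2Q = 0.646, giving −¼ ln(0.646) = 0.109239.
d = 0.437335 + 0.109239 = 0.546574.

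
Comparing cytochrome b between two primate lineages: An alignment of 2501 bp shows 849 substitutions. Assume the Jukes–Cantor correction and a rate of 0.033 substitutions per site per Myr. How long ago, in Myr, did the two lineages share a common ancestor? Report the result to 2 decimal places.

6.85

p = 849/2501 ≈ 0.339464.
d = −(3/4) ln(1 − 4p/3) = −0.75 ln(1 − 0.452619) = −0.75 ln(0.547381)
  = −0.75 × (-0.602610) = 0.451958 substitutions/site.
Under a molecular clock d = 2μt, so t = d/(2μ) = 0.451958 / (2 × 0.033) = 6.85 Myr.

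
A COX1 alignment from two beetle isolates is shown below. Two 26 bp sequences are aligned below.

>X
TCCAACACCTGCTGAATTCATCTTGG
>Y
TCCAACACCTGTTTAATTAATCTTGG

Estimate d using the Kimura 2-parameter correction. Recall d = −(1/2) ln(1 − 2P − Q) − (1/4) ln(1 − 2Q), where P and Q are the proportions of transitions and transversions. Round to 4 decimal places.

Of 26 sites, 1 differences are transitions and 2 are transversions, so P = 1/26 ≈ 0.038462 and Q = 2/26 ≈ 0.076923.
Under the Kimura two-parameter model, d = −½ ln(1 − 2P − Q) − ¼ ln(1 − 2Q).
1 − 2P − Q = 0.846153, giving −½ ln(0.846153) = 0.083528.
1 − 2Q = 0.846154, giving −¼ ln(0.846154) = 0.041763.
d = 0.083528 + 0.041763 = 0.125291.

0.1253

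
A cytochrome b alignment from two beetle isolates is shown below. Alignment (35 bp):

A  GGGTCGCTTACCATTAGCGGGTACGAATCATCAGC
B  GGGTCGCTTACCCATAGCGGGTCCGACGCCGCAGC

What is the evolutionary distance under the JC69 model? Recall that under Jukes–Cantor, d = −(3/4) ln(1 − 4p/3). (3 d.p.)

The sequences differ at 7 of 35 sites (13, 14, 23, 27, 28, 30, 31), so p = 7/35 = 0.2.
d = −(3/4) ln(1 − 4p/3) = −0.75 ln(1 − 0.266667) = −0.75 ln(0.733333)
  = −0.75 × (-0.310155) = 0.232616 substitutions/site.

0.233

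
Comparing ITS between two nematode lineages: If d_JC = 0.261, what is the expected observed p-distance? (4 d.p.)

p = (3/4)(1 − e^(−4d/3)) = 0.75 × (1 − e^(-0.348)) = 0.75 × (1 − 0.706099) = 0.220426.

0.2204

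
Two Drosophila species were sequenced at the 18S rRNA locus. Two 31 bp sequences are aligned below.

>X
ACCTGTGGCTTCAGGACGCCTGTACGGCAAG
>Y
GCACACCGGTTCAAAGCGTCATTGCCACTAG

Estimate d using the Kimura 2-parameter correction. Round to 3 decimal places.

Of 31 sites, 10 differences are transitions and 7 are transversions, so P = 10/31 ≈ 0.322581 and Q = 7/31 ≈ 0.225806.
Under the Kimura two-parameter model, d = −½ ln(1 − 2P − Q) − ¼ ln(1 − 2Q).
1 − 2P − Q = 0.129032, giving −½ ln(0.129032) = 1.023847.
1 − 2Q = 0.548388, giving −¼ ln(0.548388) = 0.150193.
d = 1.023847 + 0.150193 = 1.174040.

1.174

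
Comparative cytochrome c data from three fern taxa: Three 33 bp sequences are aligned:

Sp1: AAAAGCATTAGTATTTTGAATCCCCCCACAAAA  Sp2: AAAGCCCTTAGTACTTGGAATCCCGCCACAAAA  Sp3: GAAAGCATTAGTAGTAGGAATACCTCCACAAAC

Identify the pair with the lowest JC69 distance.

Sp1–Sp2: 6/33 differ, p = 0.182, d = 0.208.
Sp1–Sp3: 7/33 differ, p = 0.212, d = 0.249.
Sp2–Sp3: 9/33 differ, p = 0.273, d = 0.339.
The smallest distance is between Sp1 and Sp2.

Sp1 and Sp2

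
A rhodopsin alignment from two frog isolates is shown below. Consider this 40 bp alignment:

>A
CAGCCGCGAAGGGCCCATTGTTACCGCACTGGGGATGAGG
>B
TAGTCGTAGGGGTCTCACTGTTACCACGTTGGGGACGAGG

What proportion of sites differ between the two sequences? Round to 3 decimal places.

The sequences differ at 13 of 40 positions.
p = 13/40 = 0.325.

0.325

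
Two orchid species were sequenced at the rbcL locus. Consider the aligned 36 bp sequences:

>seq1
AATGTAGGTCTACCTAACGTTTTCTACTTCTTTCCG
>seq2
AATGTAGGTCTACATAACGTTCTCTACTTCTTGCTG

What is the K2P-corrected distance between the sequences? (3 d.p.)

Of 36 sites, 2 differences are transitions and 2 are transversions, so P = 2/36 ≈ 0.055556 and Q = 2/36 ≈ 0.055556.
Under the Kimura two-parameter model, d = −½ ln(1 − 2P − Q) − ¼ ln(1 − 2Q).
1 − 2P − Q = 0.833332, giving −½ ln(0.833332) = 0.091162.
1 − 2Q = 0.888888, giving −¼ ln(0.888888) = 0.029446.
d = 0.091162 + 0.029446 = 0.120608.

0.121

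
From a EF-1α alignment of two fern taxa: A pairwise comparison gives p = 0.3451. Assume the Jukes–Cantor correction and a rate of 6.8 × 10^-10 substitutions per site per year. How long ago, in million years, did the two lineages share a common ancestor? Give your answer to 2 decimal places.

d = −(3/4) ln(1 − 4p/3) = −0.75 ln(1 − 0.460133) = −0.75 ln(0.539867)
  = −0.75 × (-0.616432) = 0.462324 substitutions/site.
Under a molecular clock d = 2μt, so t = d/(2μ) = 0.462324 / (2 × 6.8 × 10^-10) = 339.94 million years.

339.94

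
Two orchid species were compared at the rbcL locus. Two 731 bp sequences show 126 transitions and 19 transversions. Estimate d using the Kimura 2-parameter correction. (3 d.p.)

P = 126/731 ≈ 0.172367 and Q = 19/731 ≈ 0.025992.
Under the Kimura two-parameter model, d = −½ ln(1 − 2P − Q) − ¼ ln(1 − 2Q).
1 − 2P − Q = 0.629274, giving −½ ln(0.629274) = 0.231594.
1 − 2Q = 0.948016, giving −¼ ln(0.948016) = 0.013346.
d = 0.231594 + 0.013346 = 0.244940.

0.245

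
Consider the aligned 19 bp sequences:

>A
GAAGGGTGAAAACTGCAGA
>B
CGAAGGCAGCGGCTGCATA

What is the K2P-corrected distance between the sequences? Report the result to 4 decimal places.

1.2205

Of 19 sites, 7 differences are transitions and 3 are transversions, so P = 7/19 ≈ 0.368421 and Q = 3/19 ≈ 0.157895.
Under the Kimura two-parameter model, d = −½ ln(1 − 2P − Q) − ¼ ln(1 − 2Q).
1 − 2P − Q = 0.105263, giving −½ ln(0.105263) = 1.125647.
1 − 2Q = 0.68421, giving −¼ ln(0.68421) = 0.094873.
d = 1.125647 + 0.094873 = 1.220520.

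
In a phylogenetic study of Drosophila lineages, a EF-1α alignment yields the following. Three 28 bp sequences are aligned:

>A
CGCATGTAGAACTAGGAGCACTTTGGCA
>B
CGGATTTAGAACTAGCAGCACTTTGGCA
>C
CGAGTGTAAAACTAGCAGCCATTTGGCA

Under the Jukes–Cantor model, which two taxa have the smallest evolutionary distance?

A and B

A–B: 3/28 differ, p = 0.107, d = 0.116.
A–C: 6/28 differ, p = 0.214, d = 0.252.
B–C: 6/28 differ, p = 0.214, d = 0.252.
The smallest distance is between A and B.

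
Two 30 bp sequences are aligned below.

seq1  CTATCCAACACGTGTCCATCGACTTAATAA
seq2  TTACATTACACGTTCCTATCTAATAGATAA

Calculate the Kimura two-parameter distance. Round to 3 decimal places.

0.586

Of 30 sites, 6 differences are transitions and 6 are transversions, so P = 6/30 = 0.2 and Q = 6/30 = 0.2.
Under the Kimura two-parameter model, d = −½ ln(1 − 2P − Q) − ¼ ln(1 − 2Q).
1 − 2P − Q = 0.4, giving −½ ln(0.4) = 0.458145.
1 − 2Q = 0.6, giving −¼ ln(0.6) = 0.127706.
d = 0.458145 + 0.127706 = 0.585851.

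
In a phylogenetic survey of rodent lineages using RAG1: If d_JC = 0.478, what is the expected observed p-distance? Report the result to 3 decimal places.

0.353

p = (3/4)(1 − e^(−4d/3)) = 0.75 × (1 − e^(-0.637333)) = 0.75 × (1 − 0.528701) = 0.353474.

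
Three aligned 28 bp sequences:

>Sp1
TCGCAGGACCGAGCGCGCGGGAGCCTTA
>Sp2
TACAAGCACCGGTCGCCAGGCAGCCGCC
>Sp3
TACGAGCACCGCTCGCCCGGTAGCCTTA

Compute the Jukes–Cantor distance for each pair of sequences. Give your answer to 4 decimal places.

d(Sp1,Sp2) = 0.6355, d(Sp1,Sp3) = 0.3597, d(Sp2,Sp3) = 0.3041

Sp1–Sp2: 12/28 sites differ → p ≈ 0.428571, d = −0.75 ln(1 − 0.571428) = 0.635472 ≈ 0.6355.
Sp1–Sp3: 8/28 sites differ → p ≈ 0.285714, d = −0.75 ln(1 − 0.380952) = 0.359679 ≈ 0.3597.
Sp2–Sp3: 7/28 sites differ → p = 0.25, d = −0.75 ln(1 − 0.333333) = 0.304098 ≈ 0.3041.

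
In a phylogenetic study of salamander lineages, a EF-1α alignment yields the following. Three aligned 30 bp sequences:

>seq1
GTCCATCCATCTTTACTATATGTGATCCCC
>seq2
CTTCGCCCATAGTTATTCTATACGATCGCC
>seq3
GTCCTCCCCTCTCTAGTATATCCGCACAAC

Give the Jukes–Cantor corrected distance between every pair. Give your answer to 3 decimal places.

d(seq1,seq2) = 0.503, d(seq1,seq3) = 0.503, d(seq2,seq3) = 0.730

seq1–seq2: 11/30 sites differ → p ≈ 0.366667, d = −0.75 ln(1 − 0.488889) = 0.503376 ≈ 0.503.
seq1–seq3: 11/30 sites differ → p ≈ 0.366667, d = −0.75 ln(1 − 0.488889) = 0.503376 ≈ 0.503.
seq2–seq3: 14/30 sites differ → p ≈ 0.466667, d = −0.75 ln(1 − 0.622223) = 0.730088 ≈ 0.730.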